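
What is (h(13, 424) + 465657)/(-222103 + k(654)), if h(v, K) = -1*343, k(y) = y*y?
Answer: 465314/205613 ≈ 2.2631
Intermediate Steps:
k(y) = y²
h(v, K) = -343
(h(13, 424) + 465657)/(-222103 + k(654)) = (-343 + 465657)/(-222103 + 654²) = 465314/(-222103 + 427716) = 465314/205613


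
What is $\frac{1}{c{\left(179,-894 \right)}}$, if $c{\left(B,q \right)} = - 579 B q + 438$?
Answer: $\frac{1}{92655492} \approx 1.0793 \cdot 10^{-8}$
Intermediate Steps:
$c{\left(B,q \right)} = 438 - 579 B q$ ($c{\left(B,q \right)} = - 579 B q + 438 = 438 - 579 B q$)
$\frac{1}{c{\left(179,-894 \right)}} = \frac{1}{438 - 103641 \left(-894\right)} = \frac{1}{438 + 92655054} = \frac{1}{92655492}$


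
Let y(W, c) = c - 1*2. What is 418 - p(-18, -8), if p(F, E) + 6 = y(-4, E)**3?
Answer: 1424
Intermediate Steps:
y(W, c) = -2 + c (y(W, c) = c - 2 = -2 + c)
p(F, E) = -6 + (-2 + E)**3
418 - p(-18, -8) = 418 - (-6 + (-2 - 8)**3) = 418 - (-6 + (-10)**3) = 418 - (-6 - 1000) = 418 - 1*(-1006) = 418 + 1006 = 1424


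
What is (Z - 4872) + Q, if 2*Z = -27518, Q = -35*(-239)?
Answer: -10266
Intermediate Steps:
Q = 8365
Z = -13759 (Z = (½)*(-27518) = -13759)
(Z - 4872) + Q = (-13759 - 4872) + 8365 = -18631 + 8365 = -10266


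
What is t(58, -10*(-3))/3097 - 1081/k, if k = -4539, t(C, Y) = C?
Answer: 3611119/14057283 ≈ 0.25689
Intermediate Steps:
t(58, -10*(-3))/3097 - 1081/k = 58/3097 - 1081/(-4539) = 58*(1/3097) - 1081*(-1/4539) = 58/3097 + 1081/4539 = 3611119/14057283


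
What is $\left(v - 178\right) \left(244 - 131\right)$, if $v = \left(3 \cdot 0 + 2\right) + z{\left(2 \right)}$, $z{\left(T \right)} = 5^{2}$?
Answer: $-17063$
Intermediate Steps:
$z{\left(T \right)} = 25$
$v = 27$ ($v = \left(3 \cdot 0 + 2\right) + 25 = \left(0 + 2\right) + 25 = 2 + 25 = 27$)
$\left(v - 178\right) \left(244 - 131\right) = \left(27 - 178\right) \left(244 - 131\right) = \left(27 - 178\right) 113 = \left(-151\right) 113 = -17063$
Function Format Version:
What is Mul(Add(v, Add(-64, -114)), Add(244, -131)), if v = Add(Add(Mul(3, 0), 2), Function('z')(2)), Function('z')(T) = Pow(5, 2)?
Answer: -17063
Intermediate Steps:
Function('z')(T) = 25
v = 27 (v = Add(Add(Mul(3, 0), 2), 25) = Add(Add(0, 2), 25) = Add(2, 25) = 27)
Mul(Add(v, Add(-64, -114)), Add(244, -131)) = Mul(Add(27, Add(-64, -114)), Add(244, -131)) = Mul(Add(27, -178), 113) = Mul(-151, 113) = -17063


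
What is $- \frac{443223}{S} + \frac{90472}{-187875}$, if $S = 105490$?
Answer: $- \frac{1687534771}{360344250} \approx -4.6831$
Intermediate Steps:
$- \frac{443223}{S} + \frac{90472}{-187875} = - \frac{443223}{105490} + \frac{90472}{-187875} = \left(-443223\right) \frac{1}{105490} + 90472 \left(- \frac{1}{187875}\right) = - \frac{40293}{9590} - \frac{90472}{187875} = - \frac{1687534771}{360344250}$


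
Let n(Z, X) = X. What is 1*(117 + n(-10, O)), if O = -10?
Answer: 107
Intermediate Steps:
1*(117 + n(-10, O)) = 1*(117 - 10) = 1*107 = 107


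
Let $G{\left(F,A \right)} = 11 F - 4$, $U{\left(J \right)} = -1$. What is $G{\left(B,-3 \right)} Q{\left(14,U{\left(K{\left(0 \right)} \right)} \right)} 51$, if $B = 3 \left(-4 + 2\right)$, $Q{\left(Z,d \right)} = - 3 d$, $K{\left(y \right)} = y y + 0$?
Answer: $-10710$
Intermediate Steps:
$K{\left(y \right)} = y^{2}$ ($K{\left(y \right)} = y^{2} + 0 = y^{2}$)
$B = -6$ ($B = 3 \left(-2\right) = -6$)
$G{\left(F,A \right)} = -4 + 11 F$
$G{\left(B,-3 \right)} Q{\left(14,U{\left(K{\left(0 \right)} \right)} \right)} 51 = \left(-4 + 11 \left(-6\right)\right) \left(\left(-3\right) \left(-1\right)\right) 51 = \left(-4 - 66\right) 3 \cdot 51 = \left(-70\right) 3 \cdot 51 = \left(-210\right) 51 = -10710$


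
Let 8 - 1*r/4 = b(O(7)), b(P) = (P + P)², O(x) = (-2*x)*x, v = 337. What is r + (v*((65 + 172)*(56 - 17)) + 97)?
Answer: 2961356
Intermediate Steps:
O(x) = -2*x²
b(P) = 4*P² (b(P) = (2*P)² = 4*P²)
r = -153632 (r = 32 - 16*(-2*7²)² = 32 - 16*(-2*49)² = 32 - 16*(-98)² = 32 - 16*9604 = 32 - 4*38416 = 32 - 153664 = -153632)
r + (v*((65 + 172)*(56 - 17)) + 97) = -153632 + (337*((65 + 172)*(56 - 17)) + 97) = -153632 + (337*(237*39) + 97) = -153632 + (337*9243 + 97) = -153632 + (3114891 + 97) = -153632 + 3114988 = 2961356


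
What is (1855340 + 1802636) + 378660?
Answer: 4036636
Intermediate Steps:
(1855340 + 1802636) + 378660 = 3657976 + 378660 = 4036636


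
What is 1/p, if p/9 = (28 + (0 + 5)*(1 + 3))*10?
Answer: 1/4320 ≈ 0.00023148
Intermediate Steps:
p = 4320 (p = 9*((28 + (0 + 5)*(1 + 3))*10) = 9*((28 + 5*4)*10) = 9*((28 + 20)*10) = 9*(48*10) = 9*480 = 4320)
1/p = 1/4320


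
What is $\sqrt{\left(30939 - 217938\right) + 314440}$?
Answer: $\sqrt{127441} \approx 356.99$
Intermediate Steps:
$\sqrt{\left(30939 - 217938\right) + 314440} = \sqrt{-186999 + 314440} = \sqrt{127441}$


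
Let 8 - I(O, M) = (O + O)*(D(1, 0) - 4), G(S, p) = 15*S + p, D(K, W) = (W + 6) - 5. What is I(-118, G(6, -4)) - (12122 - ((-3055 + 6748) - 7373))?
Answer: -16502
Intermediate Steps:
D(K, W) = 1 + W (D(K, W) = (6 + W) - 5 = 1 + W)
G(S, p) = p + 15*S
I(O, M) = 8 + 6*O (I(O, M) = 8 - (O + O)*((1 + 0) - 4) = 8 - 2*O*(1 - 4) = 8 - 2*O*(-3) = 8 - (-6)*O = 8 + 6*O)
I(-118, G(6, -4)) - (12122 - ((-3055 + 6748) - 7373)) = (8 + 6*(-118)) - (12122 - ((-3055 + 6748) - 7373)) = (8 - 708) - (12122 - (3693 - 7373)) = -700 - (12122 - 1*(-3680)) = -700 - (12122 + 3680) = -700 - 1*15802 = -700 - 15802 = -16502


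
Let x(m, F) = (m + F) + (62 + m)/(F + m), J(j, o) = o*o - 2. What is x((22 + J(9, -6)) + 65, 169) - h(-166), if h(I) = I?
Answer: 132423/290 ≈ 456.63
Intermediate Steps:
J(j, o) = -2 + o² (J(j, o) = o² - 2 = -2 + o²)
x(m, F) = F + m + (62 + m)/(F + m) (x(m, F) = (F + m) + (62 + m)/(F + m) = F + m + (62 + m)/(F + m))
x((22 + J(9, -6)) + 65, 169) - h(-166) = (62 + ((22 + (-2 + (-6)²)) + 65) + 169² + ((22 + (-2 + (-6)²)) + 65)² + 2*169*((22 + (-2 + (-6)²)) + 65))/(169 + ((22 + (-2 + (-6)²)) + 65)) - 1*(-166) = (62 + ((22 + (-2 + 36)) + 65) + 28561 + ((22 + (-2 + 36)) + 65)² + 2*169*((22 + (-2 + 36)) + 65))/(169 + ((22 + (-2 + 36)) + 65)) + 166 = (62 + ((22 + 34) + 65) + 28561 + ((22 + 34) + 65)² + 2*169*((22 + 34) + 65))/(169 + ((22 + 34) + 65)) + 166 = (62 + (56 + 65) + 28561 + (56 + 65)² + 2*169*(56 + 65))/(169 + (56 + 65)) + 166 = (62 + 121 + 28561 + 121² + 2*169*121)/(169 + 121) + 166 = (62 + 121 + 28561 + 14641 + 40898)/290 + 166 = (1/290)*84283 + 166 = 84283/290 + 166 = 132423/290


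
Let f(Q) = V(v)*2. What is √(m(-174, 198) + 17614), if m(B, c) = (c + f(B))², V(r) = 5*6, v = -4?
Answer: √84178 ≈ 290.13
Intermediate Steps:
V(r) = 30
f(Q) = 60 (f(Q) = 30*2 = 60)
m(B, c) = (60 + c)² (m(B, c) = (c + 60)² = (60 + c)²)
√(m(-174, 198) + 17614) = √((60 + 198)² + 17614) = √(258² + 17614) = √(66564 + 17614) = √84178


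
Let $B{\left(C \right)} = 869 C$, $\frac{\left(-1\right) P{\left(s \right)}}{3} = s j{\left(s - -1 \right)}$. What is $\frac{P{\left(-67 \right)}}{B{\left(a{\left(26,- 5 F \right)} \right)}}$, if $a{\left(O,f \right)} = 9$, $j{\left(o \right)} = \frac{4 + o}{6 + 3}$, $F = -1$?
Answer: $- \frac{4154}{23463} \approx -0.17704$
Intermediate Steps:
$j{\left(o \right)} = \frac{4}{9} + \frac{o}{9}$ ($j{\left(o \right)} = \frac{4 + o}{9} = \left(4 + o\right) \frac{1}{9} = \frac{4}{9} + \frac{o}{9}$)
$P{\left(s \right)} = - 3 s \left(\frac{5}{9} + \frac{s}{9}\right)$ ($P{\left(s \right)} = - 3 s \left(\frac{4}{9} + \frac{s - -1}{9}\right) = - 3 s \left(\frac{4}{9} + \frac{s + 1}{9}\right) = - 3 s \left(\frac{4}{9} + \frac{1 + s}{9}\right) = - 3 s \left(\frac{4}{9} + \left(\frac{1}{9} + \frac{s}{9}\right)\right) = - 3 s \left(\frac{5}{9} + \frac{s}{9}\right)$)
$\frac{P{\left(-67 \right)}}{B{\left(a{\left(26,- 5 F \right)} \right)}} = \frac{\left(- \frac{1}{3}\right) \left(-67\right) \left(5 - 67\right)}{869 \cdot 9} = \frac{\left(- \frac{1}{3}\right) \left(-67\right) \left(-62\right)}{7821} = \left(- \frac{4154}{3}\right) \frac{1}{7821} = - \frac{4154}{23463}$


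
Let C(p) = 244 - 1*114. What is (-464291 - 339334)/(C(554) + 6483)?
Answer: -803625/6613 ≈ -121.52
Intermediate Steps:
C(p) = 130 (C(p) = 244 - 114 = 130)
(-464291 - 339334)/(C(554) + 6483) = (-464291 - 339334)/(130 + 6483) = -803625/6613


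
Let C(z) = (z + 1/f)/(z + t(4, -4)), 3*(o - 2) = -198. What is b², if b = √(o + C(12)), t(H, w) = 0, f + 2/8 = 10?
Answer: -7370/117 ≈ -62.991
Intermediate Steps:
f = 39/4 (f = -¼ + 10 = 39/4 ≈ 9.7500)
o = -64 (o = 2 + (⅓)*(-198) = 2 - 66 = -64)
C(z) = (4/39 + z)/z (C(z) = (z + 1/(39/4))/(z + 0) = (z + 4/39)/z = (4/39 + z)/z)
b = I*√95810/39 (b = √(-64 + (4/39 + 12)/12) = √(-64 + (1/12)*(472/39)) = √(-64 + 118/117) = √(-7370/117) = I*√95810/39 ≈ 7.9367*I)
b² = (I*√95810/39)² = -7370/117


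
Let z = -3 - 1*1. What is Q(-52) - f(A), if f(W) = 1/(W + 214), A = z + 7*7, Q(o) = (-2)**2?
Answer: 1035/259 ≈ 3.9961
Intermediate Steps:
z = -4 (z = -3 - 1 = -4)
Q(o) = 4
A = 45 (A = -4 + 7*7 = -4 + 49 = 45)
f(W) = 1/(214 + W)
Q(-52) - f(A) = 4 - 1/(214 + 45) = 4 - 1/259 = 1035/259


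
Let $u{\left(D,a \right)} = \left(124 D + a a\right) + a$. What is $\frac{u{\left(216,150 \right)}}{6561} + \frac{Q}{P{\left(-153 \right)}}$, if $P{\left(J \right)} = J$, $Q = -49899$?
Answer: $\frac{12405583}{37179} \approx 333.67$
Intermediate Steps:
$u{\left(D,a \right)} = a + a^{2} + 124 D$ ($u{\left(D,a \right)} = \left(124 D + a^{2}\right) + a = \left(a^{2} + 124 D\right) + a = a + a^{2} + 124 D$)
$\frac{u{\left(216,150 \right)}}{6561} + \frac{Q}{P{\left(-153 \right)}} = \frac{150 + 150^{2} + 124 \cdot 216}{6561} - \frac{49899}{-153} = \left(150 + 22500 + 26784\right) \frac{1}{6561} - - \frac{16633}{51} = 49434 \cdot \frac{1}{6561} + \frac{16633}{51} = \frac{16478}{2187} + \frac{16633}{51} = \frac{12405583}{37179}$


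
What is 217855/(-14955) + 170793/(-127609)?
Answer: -6070893602/381678519 ≈ -15.906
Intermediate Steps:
217855/(-14955) + 170793/(-127609) = 217855*(-1/14955) + 170793*(-1/127609) = -43571/2991 - 170793/127609 = -6070893602/381678519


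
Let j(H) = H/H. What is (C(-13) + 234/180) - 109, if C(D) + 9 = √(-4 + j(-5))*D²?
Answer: -1167/10 + 169*I*√3 ≈ -116.7 + 292.72*I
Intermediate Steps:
j(H) = 1
C(D) = -9 + I*√3*D² (C(D) = -9 + √(-4 + 1)*D² = -9 + √(-3)*D² = -9 + (I*√3)*D² = -9 + I*√3*D²)
(C(-13) + 234/180) - 109 = ((-9 + I*√3*(-13)²) + 234/180) - 109 = ((-9 + I*√3*169) + 234*(1/180)) - 109 = ((-9 + 169*I*√3) + 13/10) - 109 = (-77/10 + 169*I*√3) - 109 = -1167/10 + 169*I*√3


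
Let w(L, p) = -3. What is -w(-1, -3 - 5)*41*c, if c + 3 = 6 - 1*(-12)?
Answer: 1845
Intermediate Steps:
c = 15 (c = -3 + (6 - 1*(-12)) = -3 + (6 + 12) = -3 + 18 = 15)
-w(-1, -3 - 5)*41*c = -(-3*41)*15 = -(-123)*15 = -1*(-1845) = 1845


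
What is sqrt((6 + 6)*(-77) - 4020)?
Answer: 4*I*sqrt(309) ≈ 70.314*I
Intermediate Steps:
sqrt((6 + 6)*(-77) - 4020) = sqrt(12*(-77) - 4020) = sqrt(-924 - 4020) = sqrt(-4944) = 4*I*sqrt(309)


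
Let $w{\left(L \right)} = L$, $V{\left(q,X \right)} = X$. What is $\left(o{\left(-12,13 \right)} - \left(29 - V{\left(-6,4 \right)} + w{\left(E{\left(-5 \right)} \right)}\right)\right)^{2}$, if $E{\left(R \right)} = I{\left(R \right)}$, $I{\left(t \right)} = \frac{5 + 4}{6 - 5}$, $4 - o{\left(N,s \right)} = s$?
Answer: $1849$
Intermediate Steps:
$o{\left(N,s \right)} = 4 - s$
$I{\left(t \right)} = 9$ ($I{\left(t \right)} = \frac{9}{1} = 9 \cdot 1 = 9$)
$E{\left(R \right)} = 9$
$\left(o{\left(-12,13 \right)} - \left(29 - V{\left(-6,4 \right)} + w{\left(E{\left(-5 \right)} \right)}\right)\right)^{2} = \left(\left(4 - 13\right) + \left(\left(4 - 29\right) - 9\right)\right)^{2} = \left(-9 - 34\right)^{2} = \left(-43\right)^{2} = 1849$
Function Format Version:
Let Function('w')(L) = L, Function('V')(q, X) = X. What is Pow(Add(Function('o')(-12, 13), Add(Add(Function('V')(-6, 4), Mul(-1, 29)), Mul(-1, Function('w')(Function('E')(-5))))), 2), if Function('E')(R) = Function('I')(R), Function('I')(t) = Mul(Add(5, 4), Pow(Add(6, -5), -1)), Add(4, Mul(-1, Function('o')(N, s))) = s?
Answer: 1849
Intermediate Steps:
Function('o')(N, s) = Add(4, Mul(-1, s))
Function('I')(t) = 9 (Function('I')(t) = Mul(9, Pow(1, -1)) = Mul(9, 1) = 9)
Function('E')(R) = 9
Pow(Add(Function('o')(-12, 13), Add(Add(Function('V')(-6, 4), Mul(-1, 29)), Mul(-1, Function('w')(Function('E')(-5))))), 2) = Pow(Add(Add(4, Mul(-1, 13)), Add(Add(4, Mul(-1, 29)), Mul(-1, 9))), 2) = Pow(Add(Add(4, -13), Add(Add(4, -29), -9)), 2) = Pow(Add(-9, Add(-25, -9)), 2) = Pow(Add(-9, -34), 2) = Pow(-43, 2) = 1849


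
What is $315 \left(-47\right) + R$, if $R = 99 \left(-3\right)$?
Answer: $-15102$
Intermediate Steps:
$R = -297$
$315 \left(-47\right) + R = 315 \left(-47\right) - 297 = -14805 - 297 = -15102$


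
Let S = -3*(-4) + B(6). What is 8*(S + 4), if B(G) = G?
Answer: 176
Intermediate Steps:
S = 18 (S = -3*(-4) + 6 = 12 + 6 = 18)
8*(S + 4) = 8*(18 + 4) = 8*22 = 176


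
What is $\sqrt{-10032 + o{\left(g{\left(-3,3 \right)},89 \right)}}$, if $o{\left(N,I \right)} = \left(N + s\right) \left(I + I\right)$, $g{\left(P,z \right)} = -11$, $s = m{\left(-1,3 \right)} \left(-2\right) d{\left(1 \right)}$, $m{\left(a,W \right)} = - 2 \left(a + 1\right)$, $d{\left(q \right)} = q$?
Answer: $i \sqrt{11990} \approx 109.5 i$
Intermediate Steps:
$m{\left(a,W \right)} = -2 - 2 a$ ($m{\left(a,W \right)} = - 2 \left(1 + a\right) = -2 - 2 a$)
$s = 0$ ($s = \left(-2 - -2\right) \left(-2\right) 1 = \left(-2 + 2\right) \left(-2\right) 1 = 0 \left(-2\right) 1 = 0 \cdot 1 = 0$)
$o{\left(N,I \right)} = 2 I N$ ($o{\left(N,I \right)} = \left(N + 0\right) \left(I + I\right) = N 2 I = 2 I N$)
$\sqrt{-10032 + o{\left(g{\left(-3,3 \right)},89 \right)}} = \sqrt{-10032 + 2 \cdot 89 \left(-11\right)} = \sqrt{-10032 - 1958} = \sqrt{-11990} = i \sqrt{11990}$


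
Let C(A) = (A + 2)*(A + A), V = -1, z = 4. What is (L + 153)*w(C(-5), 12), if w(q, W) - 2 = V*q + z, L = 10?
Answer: -3912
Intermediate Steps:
C(A) = 2*A*(2 + A) (C(A) = (2 + A)*(2*A) = 2*A*(2 + A))
w(q, W) = 6 - q (w(q, W) = 2 + (-q + 4) = 2 + (4 - q) = 6 - q)
(L + 153)*w(C(-5), 12) = (10 + 153)*(6 - 2*(-5)*(2 - 5)) = 163*(6 - 2*(-5)*(-3)) = 163*(6 - 1*30) = 163*(6 - 30) = 163*(-24) = -3912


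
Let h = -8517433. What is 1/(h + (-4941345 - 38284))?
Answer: -1/13497062 ≈ -7.4090e-8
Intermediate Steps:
1/(h + (-4941345 - 38284)) = 1/(-8517433 + (-4941345 - 38284)) = 1/(-8517433 - 4979629) = 1/(-13497062) = -1/13497062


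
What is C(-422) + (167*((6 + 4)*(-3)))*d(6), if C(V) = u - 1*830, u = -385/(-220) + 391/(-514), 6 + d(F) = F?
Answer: -852223/1028 ≈ -829.01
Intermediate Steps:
d(F) = -6 + F
u = 1017/1028 (u = -385*(-1/220) + 391*(-1/514) = 7/4 - 391/514 = 1017/1028 ≈ 0.98930)
C(V) = -852223/1028 (C(V) = 1017/1028 - 1*830 = 1017/1028 - 830 = -852223/1028)
C(-422) + (167*((6 + 4)*(-3)))*d(6) = -852223/1028 + (167*((6 + 4)*(-3)))*(-6 + 6) = -852223/1028 + (167*(10*(-3)))*0 = -852223/1028 + (167*(-30))*0 = -852223/1028 - 5010*0 = -852223/1028 + 0 = -852223/1028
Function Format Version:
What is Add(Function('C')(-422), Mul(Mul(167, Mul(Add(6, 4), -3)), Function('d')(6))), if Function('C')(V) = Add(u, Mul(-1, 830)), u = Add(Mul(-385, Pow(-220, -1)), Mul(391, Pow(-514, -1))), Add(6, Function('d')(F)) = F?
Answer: Rational(-852223, 1028) ≈ -829.01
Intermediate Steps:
Function('d')(F) = Add(-6, F)
u = Rational(1017, 1028) (u = Add(Mul(-385, Rational(-1, 220)), Mul(391, Rational(-1, 514))) = Add(Rational(7, 4), Rational(-391, 514)) = Rational(1017, 1028) ≈ 0.98930)
Function('C')(V) = Rational(-852223, 1028) (Function('C')(V) = Add(Rational(1017, 1028), Mul(-1, 830)) = Add(Rational(1017, 1028), -830) = Rational(-852223, 1028))
Add(Function('C')(-422), Mul(Mul(167, Mul(Add(6, 4), -3)), Function('d')(6))) = Add(Rational(-852223, 1028), Mul(Mul(167, Mul(Add(6, 4), -3)), Add(-6, 6))) = Add(Rational(-852223, 1028), Mul(Mul(167, Mul(10, -3)), 0)) = Add(Rational(-852223, 1028), Mul(Mul(167, -30), 0)) = Add(Rational(-852223, 1028), Mul(-5010, 0)) = Add(Rational(-852223, 1028), 0) = Rational(-852223, 1028)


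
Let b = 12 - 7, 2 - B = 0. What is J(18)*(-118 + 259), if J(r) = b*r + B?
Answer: 12972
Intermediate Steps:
B = 2 (B = 2 - 1*0 = 2 + 0 = 2)
b = 5
J(r) = 2 + 5*r (J(r) = 5*r + 2 = 2 + 5*r)
J(18)*(-118 + 259) = (2 + 5*18)*(-118 + 259) = (2 + 90)*141 = 92*141 = 12972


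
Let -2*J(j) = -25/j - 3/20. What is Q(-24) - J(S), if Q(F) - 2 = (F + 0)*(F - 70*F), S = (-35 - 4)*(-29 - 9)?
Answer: -1177955353/29640 ≈ -39742.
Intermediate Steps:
S = 1482 (S = -39*(-38) = 1482)
J(j) = 3/40 + 25/(2*j) (J(j) = -(-25/j - 3/20)/2 = -(-3/20 - 25/j)/2 = 3/40 + 25/(2*j))
Q(F) = 2 - 69*F² (Q(F) = 2 + (F + 0)*(F - 70*F) = 2 + F*(-69*F) = 2 - 69*F²)
Q(-24) - J(S) = (2 - 69*(-24)²) - (500 + 3*1482)/(40*1482) = (2 - 69*576) - (500 + 4446)/(40*1482) = (2 - 39744) - 4946/(40*1482) = -39742 - 1*2473/29640 = -39742 - 2473/29640 = -1177955353/29640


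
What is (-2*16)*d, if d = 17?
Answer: -544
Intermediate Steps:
(-2*16)*d = -2*16*17 = -32*17 = -544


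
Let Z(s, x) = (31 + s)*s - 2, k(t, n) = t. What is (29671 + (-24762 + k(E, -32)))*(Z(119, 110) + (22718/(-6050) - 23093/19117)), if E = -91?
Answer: 64563931059648/751025 ≈ 8.5968e+7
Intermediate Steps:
Z(s, x) = -2 + s*(31 + s) (Z(s, x) = s*(31 + s) - 2 = -2 + s*(31 + s))
(29671 + (-24762 + k(E, -32)))*(Z(119, 110) + (22718/(-6050) - 23093/19117)) = (29671 + (-24762 - 91))*((-2 + 119**2 + 31*119) + (22718/(-6050) - 23093/19117)) = (29671 - 24853)*((-2 + 14161 + 3689) + (22718*(-1/6050) - 23093*1/19117)) = 4818*(17848 + (-11359/3025 - 3299/2731)) = 4818*(17848 - 41000904/8261275) = 4818*(147406235296/8261275) = 64563931059648/751025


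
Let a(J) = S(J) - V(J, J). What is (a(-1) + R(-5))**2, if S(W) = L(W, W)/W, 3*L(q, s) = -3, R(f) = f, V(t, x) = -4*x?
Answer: 64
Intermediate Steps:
L(q, s) = -1 (L(q, s) = (1/3)*(-3) = -1)
S(W) = -1/W
a(J) = -1/J + 4*J (a(J) = -1/J - (-4)*J = -1/J + 4*J)
(a(-1) + R(-5))**2 = ((-1/(-1) + 4*(-1)) - 5)**2 = ((-1*(-1) - 4) - 5)**2 = ((1 - 4) - 5)**2 = (-3 - 5)**2 = (-8)**2 = 64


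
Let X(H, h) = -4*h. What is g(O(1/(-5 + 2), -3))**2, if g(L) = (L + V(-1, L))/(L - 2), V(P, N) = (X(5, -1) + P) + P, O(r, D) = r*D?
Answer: 9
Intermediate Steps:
O(r, D) = D*r
V(P, N) = 4 + 2*P (V(P, N) = (-4*(-1) + P) + P = (4 + P) + P = 4 + 2*P)
g(L) = (2 + L)/(-2 + L) (g(L) = (L + (4 + 2*(-1)))/(L - 2) = (L + (4 - 2))/(-2 + L) = (L + 2)/(-2 + L) = (2 + L)/(-2 + L))
g(O(1/(-5 + 2), -3))**2 = ((2 - 3/(-5 + 2))/(-2 - 3/(-5 + 2)))**2 = ((2 - 3/(-3))/(-2 - 3/(-3)))**2 = ((2 - 3*(-1/3))/(-2 - 3*(-1/3)))**2 = ((2 + 1)/(-2 + 1))**2 = (3/(-1))**2 = (-1*3)**2 = (-3)**2 = 9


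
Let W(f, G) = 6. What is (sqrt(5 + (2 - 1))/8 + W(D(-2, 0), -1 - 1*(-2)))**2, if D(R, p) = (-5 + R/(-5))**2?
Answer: (48 + sqrt(6))**2/64 ≈ 39.768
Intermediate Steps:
D(R, p) = (-5 - R/5)**2 (D(R, p) = (-5 + R*(-1/5))**2 = (-5 - R/5)**2)
(sqrt(5 + (2 - 1))/8 + W(D(-2, 0), -1 - 1*(-2)))**2 = (sqrt(5 + (2 - 1))/8 + 6)**2 = (sqrt(5 + 1)*(1/8) + 6)**2 = (sqrt(6)*(1/8) + 6)**2 = (sqrt(6)/8 + 6)**2 = (6 + sqrt(6)/8)**2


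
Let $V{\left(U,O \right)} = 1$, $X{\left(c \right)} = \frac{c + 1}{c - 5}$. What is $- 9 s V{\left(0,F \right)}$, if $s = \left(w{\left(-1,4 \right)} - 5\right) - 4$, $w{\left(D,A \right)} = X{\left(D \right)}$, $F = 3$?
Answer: $81$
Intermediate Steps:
$X{\left(c \right)} = \frac{1 + c}{-5 + c}$
$w{\left(D,A \right)} = \frac{1 + D}{-5 + D}$
$s = -9$ ($s = \left(\frac{1 - 1}{-5 - 1} - 5\right) - 4 = \left(\frac{1}{-6} \cdot 0 - 5\right) - 4 = \left(\left(- \frac{1}{6}\right) 0 - 5\right) - 4 = \left(0 - 5\right) - 4 = -5 - 4 = -9$)
$- 9 s V{\left(0,F \right)} = \left(-9\right) \left(-9\right) 1 = 81 \cdot 1 = 81$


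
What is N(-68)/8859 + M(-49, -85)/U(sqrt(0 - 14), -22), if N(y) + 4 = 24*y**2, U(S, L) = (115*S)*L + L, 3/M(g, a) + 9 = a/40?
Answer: 6705032922032/535269134037 - 460*I*sqrt(14)/60420943 ≈ 12.526 - 2.8486e-5*I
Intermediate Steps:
M(g, a) = 3/(-9 + a/40)
U(S, L) = L + 115*L*S (U(S, L) = 115*L*S + L = L + 115*L*S)
N(y) = -4 + 24*y**2
N(-68)/8859 + M(-49, -85)/U(sqrt(0 - 14), -22) = (-4 + 24*(-68)**2)/8859 + (120/(-360 - 85))/((-22*(1 + 115*sqrt(0 - 14)))) = (-4 + 24*4624)*(1/8859) + (120/(-445))/((-22*(1 + 115*sqrt(-14)))) = (-4 + 110976)*(1/8859) + (120*(-1/445))/((-22*(1 + 115*(I*sqrt(14))))) = 110972*(1/8859) - 24*(-1/(22*(1 + 115*I*sqrt(14))))/89 = 110972/8859 - 24/(89*(-22 - 2530*I*sqrt(14)))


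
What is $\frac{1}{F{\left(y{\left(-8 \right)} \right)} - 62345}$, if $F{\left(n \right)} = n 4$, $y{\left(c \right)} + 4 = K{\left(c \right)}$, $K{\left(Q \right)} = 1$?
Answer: $- \frac{1}{62357} \approx -1.6037 \cdot 10^{-5}$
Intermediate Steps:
$y{\left(c \right)} = -3$ ($y{\left(c \right)} = -4 + 1 = -3$)
$F{\left(n \right)} = 4 n$
$\frac{1}{F{\left(y{\left(-8 \right)} \right)} - 62345} = \frac{1}{4 \left(-3\right) - 62345} = \frac{1}{-12 - 62345} = \frac{1}{-62357} = - \frac{1}{62357}$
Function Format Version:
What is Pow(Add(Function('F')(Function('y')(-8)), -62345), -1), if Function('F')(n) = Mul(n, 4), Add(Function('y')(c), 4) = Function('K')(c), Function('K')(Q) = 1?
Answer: Rational(-1, 62357) ≈ -1.6037e-5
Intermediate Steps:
Function('y')(c) = -3 (Function('y')(c) = Add(-4, 1) = -3)
Function('F')(n) = Mul(4, n)
Pow(Add(Function('F')(Function('y')(-8)), -62345), -1) = Pow(Add(Mul(4, -3), -62345), -1) = Pow(Add(-12, -62345), -1) = Pow(-62357, -1) = Rational(-1, 62357)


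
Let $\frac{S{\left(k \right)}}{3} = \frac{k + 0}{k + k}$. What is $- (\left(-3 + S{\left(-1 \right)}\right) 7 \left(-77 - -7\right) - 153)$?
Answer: $-582$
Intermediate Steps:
$S{\left(k \right)} = \frac{3}{2}$ ($S{\left(k \right)} = 3 \frac{k + 0}{k + k} = 3 \frac{k}{2 k} = 3 k \frac{1}{2 k} = 3 \cdot \frac{1}{2} = \frac{3}{2}$)
$- (\left(-3 + S{\left(-1 \right)}\right) 7 \left(-77 - -7\right) - 153) = - (\left(-3 + \frac{3}{2}\right) 7 \left(-77 - -7\right) - 153) = - (\left(- \frac{3}{2}\right) 7 \left(-77 + 7\right) - 153) = - (\left(- \frac{21}{2}\right) \left(-70\right) - 153) = - (735 - 153) = \left(-1\right) 582 = -582$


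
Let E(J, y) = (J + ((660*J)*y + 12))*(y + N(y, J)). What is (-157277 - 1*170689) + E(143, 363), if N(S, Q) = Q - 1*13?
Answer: 16889898869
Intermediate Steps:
N(S, Q) = -13 + Q (N(S, Q) = Q - 13 = -13 + Q)
E(J, y) = (-13 + J + y)*(12 + J + 660*J*y) (E(J, y) = (J + ((660*J)*y + 12))*(y + (-13 + J)) = (J + (660*J*y + 12))*(-13 + J + y) = (J + (12 + 660*J*y))*(-13 + J + y) = (12 + J + 660*J*y)*(-13 + J + y) = (-13 + J + y)*(12 + J + 660*J*y))
(-157277 - 1*170689) + E(143, 363) = (-157277 - 1*170689) + (-156 + 143² - 1*143 + 12*363 - 8579*143*363 + 660*143*363² + 660*363*143²) = (-157277 - 170689) + (-156 + 20449 - 143 + 4356 - 445327311 + 660*143*131769 + 660*363*20449) = -327966 + (-156 + 20449 - 143 + 4356 - 445327311 + 12436358220 + 4899171420) = -327966 + 16890226835 = 16889898869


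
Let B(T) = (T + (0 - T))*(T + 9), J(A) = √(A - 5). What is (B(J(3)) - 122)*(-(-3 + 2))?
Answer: -122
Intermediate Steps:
J(A) = √(-5 + A)
B(T) = 0 (B(T) = (T - T)*(9 + T) = 0*(9 + T) = 0)
(B(J(3)) - 122)*(-(-3 + 2)) = (0 - 122)*(-(-3 + 2)) = -(-122)*(-1) = -122*1 = -122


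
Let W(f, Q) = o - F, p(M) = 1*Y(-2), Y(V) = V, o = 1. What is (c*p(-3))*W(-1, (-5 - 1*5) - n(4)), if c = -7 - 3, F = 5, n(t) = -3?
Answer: -80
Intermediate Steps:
p(M) = -2 (p(M) = 1*(-2) = -2)
W(f, Q) = -4 (W(f, Q) = 1 - 1*5 = 1 - 5 = -4)
c = -10
(c*p(-3))*W(-1, (-5 - 1*5) - n(4)) = -10*(-2)*(-4) = 20*(-4) = -80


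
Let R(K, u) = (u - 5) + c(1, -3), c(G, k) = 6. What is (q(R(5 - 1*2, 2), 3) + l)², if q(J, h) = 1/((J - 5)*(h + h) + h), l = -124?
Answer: 1247689/81 ≈ 15404.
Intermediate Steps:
R(K, u) = 1 + u (R(K, u) = (u - 5) + 6 = (-5 + u) + 6 = 1 + u)
q(J, h) = 1/(h + 2*h*(-5 + J)) (q(J, h) = 1/((-5 + J)*(2*h) + h) = 1/(2*h*(-5 + J) + h) = 1/(h + 2*h*(-5 + J)))
(q(R(5 - 1*2, 2), 3) + l)² = (1/(3*(-9 + 2*(1 + 2))) - 124)² = (1/(3*(-9 + 2*3)) - 124)² = (1/(3*(-9 + 6)) - 124)² = ((⅓)/(-3) - 124)² = ((⅓)*(-⅓) - 124)² = (-⅑ - 124)² = (-1117/9)² = 1247689/81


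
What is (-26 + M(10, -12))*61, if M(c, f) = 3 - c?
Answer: -2013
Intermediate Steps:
(-26 + M(10, -12))*61 = (-26 + (3 - 1*10))*61 = (-26 + (3 - 10))*61 = (-26 - 7)*61 = -33*61 = -2013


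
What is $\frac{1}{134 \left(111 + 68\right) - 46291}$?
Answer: $- \frac{1}{22305} \approx -4.4833 \cdot 10^{-5}$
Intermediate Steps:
$\frac{1}{134 \left(111 + 68\right) - 46291} = \frac{1}{134 \cdot 179 - 46291} = \frac{1}{23986 - 46291} = \frac{1}{-22305} = - \frac{1}{22305}$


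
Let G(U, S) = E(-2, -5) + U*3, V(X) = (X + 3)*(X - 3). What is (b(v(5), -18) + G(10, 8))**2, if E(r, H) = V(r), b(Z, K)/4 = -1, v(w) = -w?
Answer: 441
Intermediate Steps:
V(X) = (-3 + X)*(3 + X) (V(X) = (3 + X)*(-3 + X) = (-3 + X)*(3 + X))
b(Z, K) = -4 (b(Z, K) = 4*(-1) = -4)
E(r, H) = -9 + r**2
G(U, S) = -5 + 3*U (G(U, S) = (-9 + (-2)**2) + U*3 = (-9 + 4) + 3*U = -5 + 3*U)
(b(v(5), -18) + G(10, 8))**2 = (-4 + (-5 + 3*10))**2 = (-4 + (-5 + 30))**2 = (-4 + 25)**2 = 21**2 = 441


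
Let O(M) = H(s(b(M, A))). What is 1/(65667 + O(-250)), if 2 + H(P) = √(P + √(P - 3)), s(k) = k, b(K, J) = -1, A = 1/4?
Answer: 1/(65665 + √(-1 + 2*I)) ≈ 1.5229e-5 - 2.9e-10*I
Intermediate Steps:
A = ¼ (A = 1*(¼) = ¼ ≈ 0.25000)
H(P) = -2 + √(P + √(-3 + P)) (H(P) = -2 + √(P + √(P - 3)) = -2 + √(P + √(-3 + P)))
O(M) = -2 + √(-1 + 2*I) (O(M) = -2 + √(-1 + √(-3 - 1)) = -2 + √(-1 + √(-4)) = -2 + √(-1 + 2*I))
1/(65667 + O(-250)) = 1/(65667 + (-2 + √(-1 + 2*I))) = 1/(65665 + √(-1 + 2*I))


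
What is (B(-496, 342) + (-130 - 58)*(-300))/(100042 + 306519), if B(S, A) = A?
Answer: 56742/406561 ≈ 0.13957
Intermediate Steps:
(B(-496, 342) + (-130 - 58)*(-300))/(100042 + 306519) = (342 + (-130 - 58)*(-300))/(100042 + 306519) = (342 - 188*(-300))/406561 = (342 + 56400)*(1/406561) = 56742*(1/406561) = 56742/406561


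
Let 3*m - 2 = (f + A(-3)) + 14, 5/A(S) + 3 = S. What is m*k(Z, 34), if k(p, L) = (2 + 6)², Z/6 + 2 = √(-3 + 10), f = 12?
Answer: 5216/9 ≈ 579.56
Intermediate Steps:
Z = -12 + 6*√7 (Z = -12 + 6*√(-3 + 10) = -12 + 6*√7 ≈ 3.8745)
k(p, L) = 64 (k(p, L) = 8² = 64)
A(S) = 5/(-3 + S)
m = 163/18 (m = ⅔ + ((12 + 5/(-3 - 3)) + 14)/3 = ⅔ + ((12 + 5/(-6)) + 14)/3 = ⅔ + ((12 + 5*(-⅙)) + 14)/3 = ⅔ + ((12 - ⅚) + 14)/3 = ⅔ + (67/6 + 14)/3 = ⅔ + (⅓)*(151/6) = ⅔ + 151/18 = 163/18 ≈ 9.0556)
m*k(Z, 34) = (163/18)*64 = 5216/9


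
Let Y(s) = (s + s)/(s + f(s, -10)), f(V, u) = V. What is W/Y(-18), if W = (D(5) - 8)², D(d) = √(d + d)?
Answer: (8 - √10)² ≈ 23.404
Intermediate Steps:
D(d) = √2*√d (D(d) = √(2*d) = √2*√d)
Y(s) = 1 (Y(s) = (s + s)/(s + s) = (2*s)/((2*s)) = (2*s)*(1/(2*s)) = 1)
W = (-8 + √10)² (W = (√2*√5 - 8)² = (√10 - 8)² = (-8 + √10)² ≈ 23.404)
W/Y(-18) = (8 - √10)²/1 = (8 - √10)²*1 = (8 - √10)²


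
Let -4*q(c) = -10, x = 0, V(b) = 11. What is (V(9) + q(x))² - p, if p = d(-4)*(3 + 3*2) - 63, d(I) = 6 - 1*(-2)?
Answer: 693/4 ≈ 173.25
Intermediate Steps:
q(c) = 5/2 (q(c) = -¼*(-10) = 5/2)
d(I) = 8 (d(I) = 6 + 2 = 8)
p = 9 (p = 8*(3 + 3*2) - 63 = 8*(3 + 6) - 63 = 8*9 - 63 = 72 - 63 = 9)
(V(9) + q(x))² - p = (11 + 5/2)² - 1*9 = (27/2)² - 9 = 729/4 - 9 = 693/4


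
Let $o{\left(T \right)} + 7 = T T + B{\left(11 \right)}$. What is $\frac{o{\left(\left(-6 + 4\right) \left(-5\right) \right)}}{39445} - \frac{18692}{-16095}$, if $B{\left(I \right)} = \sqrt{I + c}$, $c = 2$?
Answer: $\frac{29552111}{25394691} + \frac{\sqrt{13}}{39445} \approx 1.1638$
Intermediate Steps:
$B{\left(I \right)} = \sqrt{2 + I}$ ($B{\left(I \right)} = \sqrt{I + 2} = \sqrt{2 + I}$)
$o{\left(T \right)} = -7 + \sqrt{13} + T^{2}$ ($o{\left(T \right)} = -7 + \left(T T + \sqrt{2 + 11}\right) = -7 + \left(T^{2} + \sqrt{13}\right) = -7 + \left(\sqrt{13} + T^{2}\right) = -7 + \sqrt{13} + T^{2}$)
$\frac{o{\left(\left(-6 + 4\right) \left(-5\right) \right)}}{39445} - \frac{18692}{-16095} = \frac{-7 + \sqrt{13} + \left(\left(-6 + 4\right) \left(-5\right)\right)^{2}}{39445} - \frac{18692}{-16095} = \left(-7 + \sqrt{13} + \left(\left(-2\right) \left(-5\right)\right)^{2}\right) \frac{1}{39445} - - \frac{18692}{16095} = \left(-7 + \sqrt{13} + 10^{2}\right) \frac{1}{39445} + \frac{18692}{16095} = \left(-7 + \sqrt{13} + 100\right) \frac{1}{39445} + \frac{18692}{16095} = \left(93 + \sqrt{13}\right) \frac{1}{39445} + \frac{18692}{16095} = \left(\frac{93}{39445} + \frac{\sqrt{13}}{39445}\right) + \frac{18692}{16095} = \frac{29552111}{25394691} + \frac{\sqrt{13}}{39445}$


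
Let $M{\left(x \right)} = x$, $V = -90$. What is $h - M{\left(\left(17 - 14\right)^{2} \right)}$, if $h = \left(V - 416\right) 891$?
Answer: $-450855$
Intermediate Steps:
$h = -450846$ ($h = \left(-90 - 416\right) 891 = \left(-506\right) 891 = -450846$)
$h - M{\left(\left(17 - 14\right)^{2} \right)} = -450846 - \left(17 - 14\right)^{2} = -450846 - 3^{2} = -450846 - 9 = -450855$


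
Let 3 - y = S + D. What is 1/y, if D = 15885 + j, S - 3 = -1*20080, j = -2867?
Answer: 1/7062 ≈ 0.00014160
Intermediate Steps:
S = -20077 (S = 3 - 1*20080 = 3 - 20080 = -20077)
D = 13018 (D = 15885 - 2867 = 13018)
y = 7062 (y = 3 - (-20077 + 13018) = 3 - 1*(-7059) = 3 + 7059 = 7062)
1/y = 1/7062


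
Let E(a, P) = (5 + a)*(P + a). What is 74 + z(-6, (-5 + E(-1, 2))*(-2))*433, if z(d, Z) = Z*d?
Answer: -5122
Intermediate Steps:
74 + z(-6, (-5 + E(-1, 2))*(-2))*433 = 74 + (((-5 + ((-1)² + 5*2 + 5*(-1) + 2*(-1)))*(-2))*(-6))*433 = 74 + (((-5 + (1 + 10 - 5 - 2))*(-2))*(-6))*433 = 74 + (((-5 + 4)*(-2))*(-6))*433 = 74 + (-1*(-2)*(-6))*433 = 74 + (2*(-6))*433 = 74 - 12*433 = 74 - 5196 = -5122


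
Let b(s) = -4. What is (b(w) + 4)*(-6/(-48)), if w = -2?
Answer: 0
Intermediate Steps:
(b(w) + 4)*(-6/(-48)) = (-4 + 4)*(-6/(-48)) = 0*(-6*(-1/48)) = 0*(⅛) = 0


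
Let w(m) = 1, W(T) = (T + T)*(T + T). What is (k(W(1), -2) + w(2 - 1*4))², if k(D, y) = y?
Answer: 1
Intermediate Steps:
W(T) = 4*T² (W(T) = (2*T)*(2*T) = 4*T²)
(k(W(1), -2) + w(2 - 1*4))² = (-2 + 1)² = (-1)² = 1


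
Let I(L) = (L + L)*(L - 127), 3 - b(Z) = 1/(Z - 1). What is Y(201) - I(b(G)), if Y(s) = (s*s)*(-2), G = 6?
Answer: -2002662/25 ≈ -80107.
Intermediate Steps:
b(Z) = 3 - 1/(-1 + Z) (b(Z) = 3 - 1/(Z - 1) = 3 - 1/(-1 + Z))
Y(s) = -2*s² (Y(s) = s²*(-2) = -2*s²)
I(L) = 2*L*(-127 + L) (I(L) = (2*L)*(-127 + L) = 2*L*(-127 + L))
Y(201) - I(b(G)) = -2*201² - 2*(-4 + 3*6)/(-1 + 6)*(-127 + (-4 + 3*6)/(-1 + 6)) = -2*40401 - 2*(-4 + 18)/5*(-127 + (-4 + 18)/5) = -80802 - 2*(⅕)*14*(-127 + (⅕)*14) = -80802 - 2*14*(-127 + 14/5)/5 = -80802 - 2*14*(-621)/(5*5) = -80802 - 1*(-17388/25) = -80802 + 17388/25 = -2002662/25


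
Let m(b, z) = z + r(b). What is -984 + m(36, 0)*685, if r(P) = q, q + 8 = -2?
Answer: -7834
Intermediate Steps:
q = -10 (q = -8 - 2 = -10)
r(P) = -10
m(b, z) = -10 + z (m(b, z) = z - 10 = -10 + z)
-984 + m(36, 0)*685 = -984 + (-10 + 0)*685 = -984 - 10*685 = -984 - 6850 = -7834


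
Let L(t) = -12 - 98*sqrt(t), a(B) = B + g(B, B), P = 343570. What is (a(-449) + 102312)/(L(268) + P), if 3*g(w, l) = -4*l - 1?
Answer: 26401058068/88522144119 + 15061816*sqrt(67)/88522144119 ≈ 0.29963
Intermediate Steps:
g(w, l) = -1/3 - 4*l/3 (g(w, l) = (-4*l - 1)/3 = (-1 - 4*l)/3 = -1/3 - 4*l/3)
a(B) = -1/3 - B/3 (a(B) = B + (-1/3 - 4*B/3) = -1/3 - B/3)
L(t) = -12 - 98*sqrt(t)
(a(-449) + 102312)/(L(268) + P) = ((-1/3 - 1/3*(-449)) + 102312)/((-12 - 196*sqrt(67)) + 343570) = ((-1/3 + 449/3) + 102312)/((-12 - 196*sqrt(67)) + 343570) = (448/3 + 102312)/((-12 - 196*sqrt(67)) + 343570) = 307384/(3*(343558 - 196*sqrt(67)))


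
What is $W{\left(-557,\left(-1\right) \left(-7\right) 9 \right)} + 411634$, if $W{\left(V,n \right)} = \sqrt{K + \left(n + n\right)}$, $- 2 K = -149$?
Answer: $411634 + \frac{\sqrt{802}}{2} \approx 4.1165 \cdot 10^{5}$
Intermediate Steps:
$K = \frac{149}{2}$ ($K = \left(- \frac{1}{2}\right) \left(-149\right) = \frac{149}{2} \approx 74.5$)
$W{\left(V,n \right)} = \sqrt{\frac{149}{2} + 2 n}$ ($W{\left(V,n \right)} = \sqrt{\frac{149}{2} + \left(n + n\right)} = \sqrt{\frac{149}{2} + 2 n}$)
$W{\left(-557,\left(-1\right) \left(-7\right) 9 \right)} + 411634 = \frac{\sqrt{298 + 8 \left(-1\right) \left(-7\right) 9}}{2} + 411634 = \frac{\sqrt{298 + 8 \cdot 7 \cdot 9}}{2} + 411634 = \frac{\sqrt{298 + 8 \cdot 63}}{2} + 411634 = \frac{\sqrt{298 + 504}}{2} + 411634 = \frac{\sqrt{802}}{2} + 411634 = 411634 + \frac{\sqrt{802}}{2}$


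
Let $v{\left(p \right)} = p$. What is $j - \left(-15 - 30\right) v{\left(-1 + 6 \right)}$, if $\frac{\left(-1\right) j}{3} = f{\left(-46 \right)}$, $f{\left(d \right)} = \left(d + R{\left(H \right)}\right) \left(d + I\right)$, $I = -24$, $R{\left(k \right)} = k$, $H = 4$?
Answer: $-8595$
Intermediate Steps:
$f{\left(d \right)} = \left(-24 + d\right) \left(4 + d\right)$ ($f{\left(d \right)} = \left(d + 4\right) \left(d - 24\right) = \left(4 + d\right) \left(-24 + d\right) = \left(-24 + d\right) \left(4 + d\right)$)
$j = -8820$ ($j = - 3 \left(-96 + \left(-46\right)^{2} - -920\right) = - 3 \left(-96 + 2116 + 920\right) = \left(-3\right) 2940 = -8820$)
$j - \left(-15 - 30\right) v{\left(-1 + 6 \right)} = -8820 - \left(-15 - 30\right) \left(-1 + 6\right) = -8820 - \left(-45\right) 5 = -8820 - -225 = -8820 + 225 = -8595$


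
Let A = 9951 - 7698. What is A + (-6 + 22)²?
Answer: 2509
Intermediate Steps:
A = 2253
A + (-6 + 22)² = 2253 + (-6 + 22)² = 2253 + 16² = 2253 + 256 = 2509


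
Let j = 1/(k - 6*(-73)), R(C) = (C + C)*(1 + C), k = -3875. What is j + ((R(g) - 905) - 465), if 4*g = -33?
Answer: -34380319/27496 ≈ -1250.4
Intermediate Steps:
g = -33/4 (g = (1/4)*(-33) = -33/4 ≈ -8.2500)
R(C) = 2*C*(1 + C) (R(C) = (2*C)*(1 + C) = 2*C*(1 + C))
j = -1/3437 (j = 1/(-3875 - 6*(-73)) = 1/(-3875 + 438) = 1/(-3437) = -1/3437 ≈ -0.00029095)
j + ((R(g) - 905) - 465) = -1/3437 + ((2*(-33/4)*(1 - 33/4) - 905) - 465) = -1/3437 + ((2*(-33/4)*(-29/4) - 905) - 465) = -1/3437 + ((957/8 - 905) - 465) = -1/3437 + (-6283/8 - 465) = -1/3437 - 10003/8 = -34380319/27496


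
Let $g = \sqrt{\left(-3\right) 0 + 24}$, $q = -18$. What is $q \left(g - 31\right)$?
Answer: $558 - 36 \sqrt{6} \approx 469.82$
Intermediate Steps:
$g = 2 \sqrt{6}$ ($g = \sqrt{0 + 24} = \sqrt{24} = 2 \sqrt{6} \approx 4.899$)
$q \left(g - 31\right) = - 18 \left(2 \sqrt{6} - 31\right) = - 18 \left(-31 + 2 \sqrt{6}\right) = 558 - 36 \sqrt{6}$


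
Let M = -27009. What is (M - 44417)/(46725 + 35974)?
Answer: -71426/82699 ≈ -0.86369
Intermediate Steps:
(M - 44417)/(46725 + 35974) = (-27009 - 44417)/(46725 + 35974) = -71426/82699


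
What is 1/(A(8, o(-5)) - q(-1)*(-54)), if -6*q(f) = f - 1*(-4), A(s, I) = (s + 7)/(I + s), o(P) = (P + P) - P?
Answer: -1/22 ≈ -0.045455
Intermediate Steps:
o(P) = P (o(P) = 2*P - P = P)
A(s, I) = (7 + s)/(I + s)
q(f) = -⅔ - f/6 (q(f) = -(f - 1*(-4))/6 = -(f + 4)/6 = -(4 + f)/6 = -⅔ - f/6)
1/(A(8, o(-5)) - q(-1)*(-54)) = 1/((7 + 8)/(-5 + 8) - (-⅔ - ⅙*(-1))*(-54)) = 1/(15/3 - (-⅔ + ⅙)*(-54)) = 1/((⅓)*15 - 1*(-½)*(-54)) = 1/(5 + (½)*(-54)) = 1/(5 - 27) = 1/(-22) = -1/22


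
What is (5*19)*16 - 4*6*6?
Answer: 1376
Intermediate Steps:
(5*19)*16 - 4*6*6 = 95*16 - 24*6 = 1520 - 144 = 1376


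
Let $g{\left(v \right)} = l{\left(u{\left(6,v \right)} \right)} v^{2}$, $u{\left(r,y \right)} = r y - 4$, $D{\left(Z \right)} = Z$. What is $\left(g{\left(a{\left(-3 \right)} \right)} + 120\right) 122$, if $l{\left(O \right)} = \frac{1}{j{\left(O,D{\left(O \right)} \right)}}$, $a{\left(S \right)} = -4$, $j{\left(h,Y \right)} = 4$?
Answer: $15128$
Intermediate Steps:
$u{\left(r,y \right)} = -4 + r y$
$l{\left(O \right)} = \frac{1}{4}$
$g{\left(v \right)} = \frac{v^{2}}{4}$
$\left(g{\left(a{\left(-3 \right)} \right)} + 120\right) 122 = \left(\frac{\left(-4\right)^{2}}{4} + 120\right) 122 = \left(\frac{1}{4} \cdot 16 + 120\right) 122 = \left(4 + 120\right) 122 = 124 \cdot 122 = 15128$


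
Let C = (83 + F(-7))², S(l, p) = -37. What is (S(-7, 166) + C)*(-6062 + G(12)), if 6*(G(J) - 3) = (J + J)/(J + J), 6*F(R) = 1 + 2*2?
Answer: -9149213981/216 ≈ -4.2358e+7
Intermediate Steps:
F(R) = ⅚ (F(R) = (1 + 2*2)/6 = (1 + 4)/6 = (⅙)*5 = ⅚)
G(J) = 19/6 (G(J) = 3 + ((J + J)/(J + J))/6 = 3 + ((2*J)/((2*J)))/6 = 3 + ((2*J)*(1/(2*J)))/6 = 3 + (⅙)*1 = 3 + ⅙ = 19/6)
C = 253009/36 (C = (83 + ⅚)² = (503/6)² = 253009/36 ≈ 7028.0)
(S(-7, 166) + C)*(-6062 + G(12)) = (-37 + 253009/36)*(-6062 + 19/6) = (251677/36)*(-36353/6) = -9149213981/216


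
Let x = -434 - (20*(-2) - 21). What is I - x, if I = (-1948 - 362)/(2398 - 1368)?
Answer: 38188/103 ≈ 370.76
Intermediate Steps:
I = -231/103 (I = -2310/1030 = -2310*1/1030 = -231/103 ≈ -2.2427)
x = -373 (x = -434 - (-40 - 21) = -434 - 1*(-61) = -434 + 61 = -373)
I - x = -231/103 - 1*(-373) = -231/103 + 373 = 38188/103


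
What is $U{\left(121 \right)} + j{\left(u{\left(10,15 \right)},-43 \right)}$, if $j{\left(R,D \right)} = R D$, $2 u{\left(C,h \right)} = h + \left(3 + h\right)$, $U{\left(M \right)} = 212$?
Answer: $- \frac{995}{2} \approx -497.5$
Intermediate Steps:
$u{\left(C,h \right)} = \frac{3}{2} + h$ ($u{\left(C,h \right)} = \frac{h + \left(3 + h\right)}{2} = \frac{3 + 2 h}{2} = \frac{3}{2} + h$)
$j{\left(R,D \right)} = D R$
$U{\left(121 \right)} + j{\left(u{\left(10,15 \right)},-43 \right)} = 212 - 43 \left(\frac{3}{2} + 15\right) = 212 - \frac{1419}{2} = - \frac{995}{2}$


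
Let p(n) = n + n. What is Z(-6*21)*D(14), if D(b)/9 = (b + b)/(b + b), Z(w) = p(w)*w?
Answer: 285768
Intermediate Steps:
p(n) = 2*n
Z(w) = 2*w² (Z(w) = (2*w)*w = 2*w²)
D(b) = 9 (D(b) = 9*((b + b)/(b + b)) = 9*((2*b)/((2*b))) = 9*((2*b)*(1/(2*b))) = 9*1 = 9)
Z(-6*21)*D(14) = (2*(-6*21)²)*9 = (2*(-126)²)*9 = (2*15876)*9 = 31752*9 = 285768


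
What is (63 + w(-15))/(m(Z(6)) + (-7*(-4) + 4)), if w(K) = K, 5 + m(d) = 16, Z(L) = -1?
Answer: 48/43 ≈ 1.1163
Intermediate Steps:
m(d) = 11 (m(d) = -5 + 16 = 11)
(63 + w(-15))/(m(Z(6)) + (-7*(-4) + 4)) = (63 - 15)/(11 + (-7*(-4) + 4)) = 48/(11 + (28 + 4)) = 48/(11 + 32) = 48/43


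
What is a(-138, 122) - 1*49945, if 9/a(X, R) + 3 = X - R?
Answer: -13135544/263 ≈ -49945.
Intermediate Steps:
a(X, R) = 9/(-3 + X - R) (a(X, R) = 9/(-3 + (X - R)) = 9/(-3 + X - R))
a(-138, 122) - 1*49945 = -9/(3 + 122 - 1*(-138)) - 1*49945 = -9/(3 + 122 + 138) - 49945 = -9/263 - 49945 = -13135544/263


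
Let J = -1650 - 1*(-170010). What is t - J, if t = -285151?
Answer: -453511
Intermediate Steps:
J = 168360 (J = -1650 + 170010 = 168360)
t - J = -285151 - 1*168360 = -285151 - 168360 = -453511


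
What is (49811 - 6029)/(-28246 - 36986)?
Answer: -7297/10872 ≈ -0.67117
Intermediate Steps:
(49811 - 6029)/(-28246 - 36986) = 43782/(-65232) = 43782*(-1/65232) = -7297/10872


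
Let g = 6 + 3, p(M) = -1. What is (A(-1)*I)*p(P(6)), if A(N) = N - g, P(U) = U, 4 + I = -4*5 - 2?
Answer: -260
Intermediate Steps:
I = -26 (I = -4 + (-4*5 - 2) = -4 + (-20 - 2) = -4 - 22 = -26)
g = 9
A(N) = -9 + N (A(N) = N - 1*9 = N - 9 = -9 + N)
(A(-1)*I)*p(P(6)) = ((-9 - 1)*(-26))*(-1) = -10*(-26)*(-1) = 260*(-1) = -260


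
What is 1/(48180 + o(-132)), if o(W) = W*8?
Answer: 1/47124 ≈ 2.1221e-5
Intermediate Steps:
o(W) = 8*W
1/(48180 + o(-132)) = 1/(48180 + 8*(-132)) = 1/(48180 - 1056) = 1/47124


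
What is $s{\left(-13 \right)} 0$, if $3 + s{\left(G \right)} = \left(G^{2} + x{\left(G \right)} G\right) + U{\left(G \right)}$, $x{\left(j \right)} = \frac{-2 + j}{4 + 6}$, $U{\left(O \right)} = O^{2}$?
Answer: $0$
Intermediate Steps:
$x{\left(j \right)} = - \frac{1}{5} + \frac{j}{10}$ ($x{\left(j \right)} = \frac{-2 + j}{10} = \left(-2 + j\right) \frac{1}{10} = - \frac{1}{5} + \frac{j}{10}$)
$s{\left(G \right)} = -3 + 2 G^{2} + G \left(- \frac{1}{5} + \frac{G}{10}\right)$ ($s{\left(G \right)} = -3 + \left(\left(G^{2} + \left(- \frac{1}{5} + \frac{G}{10}\right) G\right) + G^{2}\right) = -3 + \left(\left(G^{2} + G \left(- \frac{1}{5} + \frac{G}{10}\right)\right) + G^{2}\right) = -3 + \left(2 G^{2} + G \left(- \frac{1}{5} + \frac{G}{10}\right)\right) = -3 + 2 G^{2} + G \left(- \frac{1}{5} + \frac{G}{10}\right)$)
$s{\left(-13 \right)} 0 = \left(-3 - - \frac{13}{5} + \frac{21 \left(-13\right)^{2}}{10}\right) 0 = \left(-3 + \frac{13}{5} + \frac{21}{10} \cdot 169\right) 0 = \left(-3 + \frac{13}{5} + \frac{3549}{10}\right) 0 = \frac{709}{2} \cdot 0 = 0$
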